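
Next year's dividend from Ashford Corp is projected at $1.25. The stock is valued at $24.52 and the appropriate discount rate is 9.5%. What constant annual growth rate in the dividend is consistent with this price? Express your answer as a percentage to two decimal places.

P = D₁/(r−g) ⇒ g = r − D₁/P = 0.095 − $1.25/$24.52 = 0.044021

4.40%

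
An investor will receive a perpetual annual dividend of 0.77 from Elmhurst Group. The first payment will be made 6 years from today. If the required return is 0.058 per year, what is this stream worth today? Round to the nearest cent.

Value at end of year 5: C / r = 0.77 / 0.058 = 13.2759
Discount to today: PV = 13.2759 / (1 + 0.058)^5 = 13.2759 / 1.325648 = 10.01

10.01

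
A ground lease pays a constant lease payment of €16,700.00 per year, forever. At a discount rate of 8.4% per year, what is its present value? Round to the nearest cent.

€198809.52

Level perpetuity: PV = C / r = €16,700.00 / 0.084 = €198,809.52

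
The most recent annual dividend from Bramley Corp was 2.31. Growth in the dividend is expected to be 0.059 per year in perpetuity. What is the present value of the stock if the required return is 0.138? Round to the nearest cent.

30.97

D₁ = D₀ × (1 + g) = 2.31 × 1.059 = 2.4463
Growing perpetuity: P = D₁ / (r − g) = 2.4463 / (0.138 − 0.059) = 30.97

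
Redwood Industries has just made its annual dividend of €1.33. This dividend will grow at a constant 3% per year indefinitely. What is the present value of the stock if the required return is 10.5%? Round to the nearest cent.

€18.27

D₁ = D₀ × (1 + g) = €1.33 × 1.03 = €1.3699
Growing perpetuity: P = D₁ / (r − g) = €1.3699 / (0.105 − 0.03) = €18.27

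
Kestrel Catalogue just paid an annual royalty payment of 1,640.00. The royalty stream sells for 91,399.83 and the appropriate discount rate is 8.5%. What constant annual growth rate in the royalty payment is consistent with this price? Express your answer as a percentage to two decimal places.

6.59%

P = D₀(1+g)/(r−g) ⇒ P(r−g) = D₀(1+g) ⇒ g(P+D₀) = P·r − D₀
g = (P·r − D₀)/(P + D₀) = (91,399.83×0.085 − 1,640.00) / (91,399.83 + 1,640.00) = 0.065875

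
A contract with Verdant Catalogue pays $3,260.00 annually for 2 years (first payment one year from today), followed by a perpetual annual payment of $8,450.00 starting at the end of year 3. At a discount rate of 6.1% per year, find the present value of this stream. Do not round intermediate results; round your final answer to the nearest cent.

PV of 2-year annuity: $3,260.00 × [1 − (1+0.061)^−2] / 0.061 = 5968.49486
Perpetuity value at year 2: $8,450.00 / 0.061 = 138524.59016
PV of perpetuity: 138524.59016 / (1+0.061)^2 = 123054.10503
Total PV = 5968.49486 + 123054.10503 = 129022.59988

$129022.60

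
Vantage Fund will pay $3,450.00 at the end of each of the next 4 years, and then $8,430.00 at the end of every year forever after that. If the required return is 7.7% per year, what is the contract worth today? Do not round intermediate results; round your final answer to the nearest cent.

PV of 4-year annuity: $3,450.00 × [1 − (1+0.077)^−4] / 0.077 = 11503.55979
Perpetuity value at year 4: $8,430.00 / 0.077 = 109480.51948
PV of perpetuity: 109480.51948 / (1+0.077)^4 = 81371.82122
Total PV = 11503.55979 + 81371.82122 = 92875.38101

$92875.38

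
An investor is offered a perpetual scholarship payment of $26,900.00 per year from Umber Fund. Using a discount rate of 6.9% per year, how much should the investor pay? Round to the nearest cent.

Level perpetuity: PV = C / r = $26,900.00 / 0.069 = $389,855.07

$389855.07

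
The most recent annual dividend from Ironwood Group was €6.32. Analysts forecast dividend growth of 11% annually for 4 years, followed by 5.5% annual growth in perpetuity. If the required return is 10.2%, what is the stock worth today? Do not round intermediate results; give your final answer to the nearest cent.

D_1 = 7.01520
D_2 = 7.78687
D_3 = 8.64343
D_4 = 9.59420
Terminal value at year 4: TV = D_4×(1+g_2)/(r−g_2) = 10.12189/0.047 = 215.35928
P_0 = D_1/(1+r)^1 + D_2/(1+r)^2 + D_3/(1+r)^3 + D_4/(1+r)^4 + TV/(1+r)^4
    = 6.36588 + 6.41209 + 6.45864 + 6.50553 + 146.02836 = 171.77051

€171.77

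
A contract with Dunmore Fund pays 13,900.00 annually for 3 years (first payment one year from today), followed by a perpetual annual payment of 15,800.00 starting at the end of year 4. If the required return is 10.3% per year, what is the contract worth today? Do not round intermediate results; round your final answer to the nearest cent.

PV of 3-year annuity: 13,900.00 × [1 − (1+0.103)^−3] / 0.103 = 34385.48832
Perpetuity value at year 3: 15,800.00 / 0.103 = 153398.05825
PV of perpetuity: 153398.05825 / (1+0.103)^3 = 114312.39527
Total PV = 34385.48832 + 114312.39527 = 148697.88359

148697.88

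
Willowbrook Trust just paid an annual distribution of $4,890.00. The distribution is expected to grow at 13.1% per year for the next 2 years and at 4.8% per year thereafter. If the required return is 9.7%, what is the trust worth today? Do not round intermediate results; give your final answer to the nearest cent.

$121408.97

D_1 = 5530.59000
D_2 = 6255.09729
Terminal value at year 2: TV = D_2×(1+g_2)/(r−g_2) = 6555.34196/0.049 = 133782.48898
P_0 = D_1/(1+r)^1 + D_2/(1+r)^2 + TV/(1+r)^2
    = 5041.55880 + 5197.81495 + 111169.59320 = 121408.96694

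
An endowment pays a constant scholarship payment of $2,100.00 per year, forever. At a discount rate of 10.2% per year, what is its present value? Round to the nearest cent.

Level perpetuity: PV = C / r = $2,100.00 / 0.102 = $20,588.24

$20588.24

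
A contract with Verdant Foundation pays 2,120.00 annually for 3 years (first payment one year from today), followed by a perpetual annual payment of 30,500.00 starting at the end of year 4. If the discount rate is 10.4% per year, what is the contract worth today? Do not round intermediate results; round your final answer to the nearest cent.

223186.43

PV of 3-year annuity: 2,120.00 × [1 − (1+0.104)^−3] / 0.104 = 5235.21996
Perpetuity value at year 3: 30,500.00 / 0.104 = 293269.23077
PV of perpetuity: 293269.23077 / (1+0.104)^3 = 217951.20771
Total PV = 5235.21996 + 217951.20771 = 223186.42767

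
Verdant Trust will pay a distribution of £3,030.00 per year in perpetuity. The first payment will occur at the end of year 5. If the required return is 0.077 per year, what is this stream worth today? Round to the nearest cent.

£29247.52

Value at end of year 4: C / r = £3,030.00 / 0.077 = £39,350.6494
Discount to today: PV = £39,350.6494 / (1 + 0.077)^4 = £39,350.6494 / 1.345435 = £29,247.52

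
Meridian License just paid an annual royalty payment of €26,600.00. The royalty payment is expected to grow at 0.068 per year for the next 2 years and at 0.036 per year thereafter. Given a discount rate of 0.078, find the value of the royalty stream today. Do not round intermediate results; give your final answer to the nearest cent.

€696478.66

D_1 = 28408.80000
D_2 = 30340.59840
Terminal value at year 2: TV = D_2×(1+g_2)/(r−g_2) = 31432.85994/0.042 = 748401.42720
P_0 = D_1/(1+r)^1 + D_2/(1+r)^2 + TV/(1+r)^2
    = 26353.24675 + 26108.78250 + 644016.63494 = 696478.66419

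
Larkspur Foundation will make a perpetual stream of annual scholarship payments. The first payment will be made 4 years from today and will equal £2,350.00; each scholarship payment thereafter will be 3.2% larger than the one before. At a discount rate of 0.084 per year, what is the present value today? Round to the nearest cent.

£35479.43

Value at end of year 3: C₁ / (r − g) = £2,350.00 / (0.084 − 0.032) = £45,192.3077
Discount to today: PV = £45,192.3077 / (1 + 0.084)^3 = £45,192.3077 / 1.273761 = £35,479.43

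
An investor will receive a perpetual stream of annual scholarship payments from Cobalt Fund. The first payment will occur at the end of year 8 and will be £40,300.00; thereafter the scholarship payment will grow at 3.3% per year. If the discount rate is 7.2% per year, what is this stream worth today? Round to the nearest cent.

£635150.93

Value at end of year 7: C₁ / (r − g) = £40,300.00 / (0.072 − 0.033) = £1,033,333.3333
Discount to today: PV = £1,033,333.3333 / (1 + 0.072)^7 = £1,033,333.3333 / 1.626910 = £635,150.93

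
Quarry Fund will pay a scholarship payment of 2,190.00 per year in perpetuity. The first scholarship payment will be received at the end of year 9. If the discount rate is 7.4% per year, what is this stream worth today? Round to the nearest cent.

Value at end of year 8: C / r = 2,190.00 / 0.074 = 29,594.5946
Discount to today: PV = 29,594.5946 / (1 + 0.074)^8 = 29,594.5946 / 1.770249 = 16,717.76

16717.76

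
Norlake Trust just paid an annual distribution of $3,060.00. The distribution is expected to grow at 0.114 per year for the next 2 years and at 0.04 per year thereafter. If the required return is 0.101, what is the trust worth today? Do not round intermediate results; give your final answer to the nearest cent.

$59638.58

D_1 = 3408.84000
D_2 = 3797.44776
Terminal value at year 2: TV = D_2×(1+g_2)/(r−g_2) = 3949.34567/0.061 = 64743.37165
P_0 = D_1/(1+r)^1 + D_2/(1+r)^2 + TV/(1+r)^2
    = 3096.13079 + 3132.68819 + 53409.76591 = 59638.58489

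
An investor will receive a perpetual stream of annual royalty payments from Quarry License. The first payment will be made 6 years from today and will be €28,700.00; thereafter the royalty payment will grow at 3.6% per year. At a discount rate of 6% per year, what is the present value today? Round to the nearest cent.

€893596.23

Value at end of year 5: C₁ / (r − g) = €28,700.00 / (0.06 − 0.036) = €1,195,833.3333
Discount to today: PV = €1,195,833.3333 / (1 + 0.06)^5 = €1,195,833.3333 / 1.338226 = €893,596.23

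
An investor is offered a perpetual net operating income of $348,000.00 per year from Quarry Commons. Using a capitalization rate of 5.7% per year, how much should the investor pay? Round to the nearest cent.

$6105263.16

Level perpetuity: PV = C / r = $348,000.00 / 0.057 = $6,105,263.16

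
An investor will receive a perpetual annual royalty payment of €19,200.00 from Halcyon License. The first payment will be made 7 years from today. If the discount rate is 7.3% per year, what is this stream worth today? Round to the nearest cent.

€172337.60

Value at end of year 6: C / r = €19,200.00 / 0.073 = €263,013.6986
Discount to today: PV = €263,013.6986 / (1 + 0.073)^6 = €263,013.6986 / 1.526154 = €172,337.60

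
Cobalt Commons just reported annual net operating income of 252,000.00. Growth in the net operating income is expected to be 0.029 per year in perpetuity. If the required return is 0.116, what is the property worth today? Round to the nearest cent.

2980551.72

D₁ = D₀ × (1 + g) = 252,000.00 × 1.029 = 259,308.0000
Growing perpetuity: P = D₁ / (r − g) = 259,308.0000 / (0.116 − 0.029) = 2,980,551.72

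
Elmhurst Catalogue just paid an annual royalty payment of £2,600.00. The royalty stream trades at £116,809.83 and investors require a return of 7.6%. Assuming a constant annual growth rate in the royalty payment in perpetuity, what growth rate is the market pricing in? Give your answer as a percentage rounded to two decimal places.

P = D₀(1+g)/(r−g) ⇒ P(r−g) = D₀(1+g) ⇒ g(P+D₀) = P·r − D₀
g = (P·r − D₀)/(P + D₀) = (£116,809.83×0.076 − £2,600.00) / (£116,809.83 + £2,600.00) = 0.052571

5.26%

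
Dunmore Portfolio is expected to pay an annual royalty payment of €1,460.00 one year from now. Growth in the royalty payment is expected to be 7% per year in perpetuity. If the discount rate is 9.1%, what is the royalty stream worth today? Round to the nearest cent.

€69523.81

Growing perpetuity: P = D₁ / (r − g) = €1,460.0000 / (0.091 − 0.07) = €69,523.81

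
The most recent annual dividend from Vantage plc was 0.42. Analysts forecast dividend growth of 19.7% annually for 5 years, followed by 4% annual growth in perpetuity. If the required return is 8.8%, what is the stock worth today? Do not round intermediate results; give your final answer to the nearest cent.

D_1 = 0.50274
D_2 = 0.60178
D_3 = 0.72033
D_4 = 0.86224
D_5 = 1.03210
Terminal value at year 5: TV = D_5×(1+g_2)/(r−g_2) = 1.07338/0.048 = 22.36208
P_0 = D_1/(1+r)^1 + D_2/(1+r)^2 + D_3/(1+r)^3 + D_4/(1+r)^4 + D_5/(1+r)^5 + TV/(1+r)^5
    = 0.46208 + 0.50837 + 0.55930 + 0.61533 + 0.67698 + 14.66789 = 17.48995

17.49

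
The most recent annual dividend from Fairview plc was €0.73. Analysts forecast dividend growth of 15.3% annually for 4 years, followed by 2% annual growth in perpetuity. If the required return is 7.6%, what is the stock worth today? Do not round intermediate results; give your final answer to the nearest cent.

€21.01

D_1 = 0.84169
D_2 = 0.97047
D_3 = 1.11895
D_4 = 1.29015
Terminal value at year 4: TV = D_4×(1+g_2)/(r−g_2) = 1.31595/0.056 = 23.49915
P_0 = D_1/(1+r)^1 + D_2/(1+r)^2 + D_3/(1+r)^3 + D_4/(1+r)^4 + TV/(1+r)^4
    = 0.78224 + 0.83822 + 0.89820 + 0.96248 + 17.53086 = 21.01200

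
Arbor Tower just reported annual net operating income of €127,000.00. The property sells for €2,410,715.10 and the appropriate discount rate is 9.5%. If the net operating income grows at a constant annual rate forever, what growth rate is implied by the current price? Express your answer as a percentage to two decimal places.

P = D₀(1+g)/(r−g) ⇒ P(r−g) = D₀(1+g) ⇒ g(P+D₀) = P·r − D₀
g = (P·r − D₀)/(P + D₀) = (€2,410,715.10×0.095 − €127,000.00) / (€2,410,715.10 + €127,000.00) = 0.040201

4.02%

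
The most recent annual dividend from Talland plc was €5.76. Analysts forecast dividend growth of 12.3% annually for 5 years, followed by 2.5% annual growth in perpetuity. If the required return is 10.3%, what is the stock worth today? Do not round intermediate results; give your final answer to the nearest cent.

D_1 = 6.46848
D_2 = 7.26410
D_3 = 8.15759
D_4 = 9.16097
D_5 = 10.28777
Terminal value at year 5: TV = D_5×(1+g_2)/(r−g_2) = 10.54496/0.078 = 135.19186
P_0 = D_1/(1+r)^1 + D_2/(1+r)^2 + D_3/(1+r)^3 + D_4/(1+r)^4 + D_5/(1+r)^5 + TV/(1+r)^5
    = 5.86444 + 5.97078 + 6.07904 + 6.18927 + 6.30150 + 82.80813 = 113.21316

€113.21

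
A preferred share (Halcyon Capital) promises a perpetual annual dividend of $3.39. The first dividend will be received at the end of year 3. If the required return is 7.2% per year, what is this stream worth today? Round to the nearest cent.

Value at end of year 2: C / r = $3.39 / 0.072 = $47.0833
Discount to today: PV = $47.0833 / (1 + 0.072)^2 = $47.0833 / 1.149184 = $40.97

$40.97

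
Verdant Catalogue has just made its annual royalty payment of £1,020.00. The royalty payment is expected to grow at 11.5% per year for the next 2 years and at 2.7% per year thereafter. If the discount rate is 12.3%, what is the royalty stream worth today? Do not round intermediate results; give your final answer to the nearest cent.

D_1 = 1137.30000
D_2 = 1268.08950
Terminal value at year 2: TV = D_2×(1+g_2)/(r−g_2) = 1302.32792/0.096 = 13565.91580
P_0 = D_1/(1+r)^1 + D_2/(1+r)^2 + TV/(1+r)^2
    = 1012.73375 + 1005.51926 + 10756.96126 = 12775.21427

£12775.21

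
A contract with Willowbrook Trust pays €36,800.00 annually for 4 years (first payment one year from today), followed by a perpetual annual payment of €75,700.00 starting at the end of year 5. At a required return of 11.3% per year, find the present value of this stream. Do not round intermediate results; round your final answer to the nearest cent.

€549995.34

PV of 4-year annuity: €36,800.00 × [1 − (1+0.113)^−4] / 0.113 = 113442.54030
Perpetuity value at year 4: €75,700.00 / 0.113 = 669911.50442
PV of perpetuity: 669911.50442 / (1+0.113)^4 = 436552.80060
Total PV = 113442.54030 + 436552.80060 = 549995.34090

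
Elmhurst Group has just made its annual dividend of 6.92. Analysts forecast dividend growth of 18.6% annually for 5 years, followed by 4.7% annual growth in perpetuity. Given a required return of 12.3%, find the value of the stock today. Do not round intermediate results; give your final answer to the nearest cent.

166.12

D_1 = 8.20712
D_2 = 9.73364
D_3 = 11.54410
D_4 = 13.69131
D_5 = 16.23789
Terminal value at year 5: TV = D_5×(1+g_2)/(r−g_2) = 17.00107/0.076 = 223.69827
P_0 = D_1/(1+r)^1 + D_2/(1+r)^2 + D_3/(1+r)^3 + D_4/(1+r)^4 + D_5/(1+r)^5 + TV/(1+r)^5
    = 7.30821 + 7.71820 + 8.15119 + 8.60847 + 9.09140 + 125.24600 = 166.12346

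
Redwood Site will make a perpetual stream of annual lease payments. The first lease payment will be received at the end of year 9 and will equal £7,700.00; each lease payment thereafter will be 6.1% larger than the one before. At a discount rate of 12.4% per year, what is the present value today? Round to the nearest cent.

Value at end of year 8: C₁ / (r − g) = £7,700.00 / (0.124 − 0.061) = £122,222.2222
Discount to today: PV = £122,222.2222 / (1 + 0.124)^8 = £122,222.2222 / 2.547596 = £47,975.52

£47975.52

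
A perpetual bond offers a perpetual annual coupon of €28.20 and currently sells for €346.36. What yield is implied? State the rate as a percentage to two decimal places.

8.14%

P = C/r ⇒ r = C/P = €28.20/€346.36 = 0.081418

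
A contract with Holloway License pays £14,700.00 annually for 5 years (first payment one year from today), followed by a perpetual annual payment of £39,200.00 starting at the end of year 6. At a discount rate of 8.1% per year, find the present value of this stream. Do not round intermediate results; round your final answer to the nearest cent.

£386386.50

PV of 5-year annuity: £14,700.00 × [1 − (1+0.081)^−5] / 0.081 = 58538.47023
Perpetuity value at year 5: £39,200.00 / 0.081 = 483950.61728
PV of perpetuity: 483950.61728 / (1+0.081)^5 = 327848.02999
Total PV = 58538.47023 + 327848.02999 = 386386.50023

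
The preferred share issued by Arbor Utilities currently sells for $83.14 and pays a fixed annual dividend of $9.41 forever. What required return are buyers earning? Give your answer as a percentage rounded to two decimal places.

P = C/r ⇒ r = C/P = $9.41/$83.14 = 0.113183

11.32%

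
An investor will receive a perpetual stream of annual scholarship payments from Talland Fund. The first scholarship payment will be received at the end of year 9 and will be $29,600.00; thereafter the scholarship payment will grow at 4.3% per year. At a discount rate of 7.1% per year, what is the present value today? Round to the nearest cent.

$610685.93

Value at end of year 8: C₁ / (r − g) = $29,600.00 / (0.071 − 0.043) = $1,057,142.8571
Discount to today: PV = $1,057,142.8571 / (1 + 0.071)^8 = $1,057,142.8571 / 1.731075 = $610,685.93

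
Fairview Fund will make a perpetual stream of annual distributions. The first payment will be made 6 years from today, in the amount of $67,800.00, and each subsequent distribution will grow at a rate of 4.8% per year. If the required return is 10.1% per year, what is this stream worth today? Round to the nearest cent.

Value at end of year 5: C₁ / (r − g) = $67,800.00 / (0.101 − 0.048) = $1,279,245.2830
Discount to today: PV = $1,279,245.2830 / (1 + 0.101)^5 = $1,279,245.2830 / 1.617844 = $790,710.00

$790710.00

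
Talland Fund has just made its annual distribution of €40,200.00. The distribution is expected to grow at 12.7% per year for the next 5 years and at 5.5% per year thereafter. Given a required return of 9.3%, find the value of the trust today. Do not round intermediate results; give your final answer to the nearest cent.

€1521363.37

D_1 = 45305.40000
D_2 = 51059.18580
D_3 = 57543.70240
D_4 = 64851.75260
D_5 = 73087.92518
Terminal value at year 5: TV = D_5×(1+g_2)/(r−g_2) = 77107.76107/0.038 = 2029151.60701
P_0 = D_1/(1+r)^1 + D_2/(1+r)^2 + D_3/(1+r)^3 + D_4/(1+r)^4 + D_5/(1+r)^5 + TV/(1+r)^5
    = 41450.50320 + 42739.90586 + 44069.41803 + 45440.28739 + 46853.80045 + 1300809.45988 = 1521363.37482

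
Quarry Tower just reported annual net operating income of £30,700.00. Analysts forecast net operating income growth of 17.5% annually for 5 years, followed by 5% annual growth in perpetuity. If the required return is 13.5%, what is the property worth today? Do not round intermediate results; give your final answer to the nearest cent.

£621452.13

D_1 = 36072.50000
D_2 = 42385.18750
D_3 = 49802.59531
D_4 = 58518.04949
D_5 = 68758.70815
Terminal value at year 5: TV = D_5×(1+g_2)/(r−g_2) = 72196.64356/0.085 = 849372.27719
P_0 = D_1/(1+r)^1 + D_2/(1+r)^2 + D_3/(1+r)^3 + D_4/(1+r)^4 + D_5/(1+r)^5 + TV/(1+r)^5
    = 31781.93833 + 32902.00664 + 34061.54872 + 35261.95572 + 36504.66782 + 450940.01425 = 621452.13148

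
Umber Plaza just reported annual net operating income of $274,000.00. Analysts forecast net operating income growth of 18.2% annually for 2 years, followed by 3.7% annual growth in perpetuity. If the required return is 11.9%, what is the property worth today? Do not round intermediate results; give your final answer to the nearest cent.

$4461400.12

D_1 = 323868.00000
D_2 = 382811.97600
Terminal value at year 2: TV = D_2×(1+g_2)/(r−g_2) = 396976.01911/0.082 = 4841170.96478
P_0 = D_1/(1+r)^1 + D_2/(1+r)^2 + TV/(1+r)^2
    = 289426.27346 + 305721.05025 + 3866252.79399 = 4461400.11770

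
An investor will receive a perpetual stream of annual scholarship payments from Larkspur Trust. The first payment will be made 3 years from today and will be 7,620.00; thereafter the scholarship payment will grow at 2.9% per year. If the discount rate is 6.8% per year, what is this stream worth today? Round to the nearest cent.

171296.25

Value at end of year 2: C₁ / (r − g) = 7,620.00 / (0.068 − 0.029) = 195,384.6154
Discount to today: PV = 195,384.6154 / (1 + 0.068)^2 = 195,384.6154 / 1.140624 = 171,296.25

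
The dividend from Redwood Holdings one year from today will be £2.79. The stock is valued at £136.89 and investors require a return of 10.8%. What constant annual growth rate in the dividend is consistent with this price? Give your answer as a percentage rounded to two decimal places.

P = D₁/(r−g) ⇒ g = r − D₁/P = 0.108 − £2.79/£136.89 = 0.087619

8.76%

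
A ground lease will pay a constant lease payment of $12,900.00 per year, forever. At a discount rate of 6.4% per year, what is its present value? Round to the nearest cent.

$201562.50

Level perpetuity: PV = C / r = $12,900.00 / 0.064 = $201,562.50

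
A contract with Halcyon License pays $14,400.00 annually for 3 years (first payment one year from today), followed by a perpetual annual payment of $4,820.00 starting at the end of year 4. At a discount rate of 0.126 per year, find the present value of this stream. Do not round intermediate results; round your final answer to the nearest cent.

PV of 3-year annuity: $14,400.00 × [1 − (1+0.126)^−3] / 0.126 = 34232.86846
Perpetuity value at year 3: $4,820.00 / 0.126 = 38253.96825
PV of perpetuity: 38253.96825 / (1+0.126)^3 = 26795.46645
Total PV = 34232.86846 + 26795.46645 = 61028.33491

$61028.33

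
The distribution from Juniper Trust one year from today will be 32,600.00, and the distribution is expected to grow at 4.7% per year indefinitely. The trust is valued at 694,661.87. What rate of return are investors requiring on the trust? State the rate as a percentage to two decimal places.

P = D₁/(r − g) ⇒ r = D₁/P + g = 32,600.0000/694,661.87 + 0.047 = 0.046929 + 0.047 = 0.093929

9.39%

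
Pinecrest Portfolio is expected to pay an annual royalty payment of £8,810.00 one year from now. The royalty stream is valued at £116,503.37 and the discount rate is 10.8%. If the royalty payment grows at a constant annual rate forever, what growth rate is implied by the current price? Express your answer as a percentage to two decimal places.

P = D₁/(r−g) ⇒ g = r − D₁/P = 0.108 − £8,810.00/£116,503.37 = 0.032380

3.24%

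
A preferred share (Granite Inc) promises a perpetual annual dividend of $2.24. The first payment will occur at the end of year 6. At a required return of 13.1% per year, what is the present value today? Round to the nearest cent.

$9.24

Value at end of year 5: C / r = $2.24 / 0.131 = $17.0992
Discount to today: PV = $17.0992 / (1 + 0.131)^5 = $17.0992 / 1.850602 = $9.24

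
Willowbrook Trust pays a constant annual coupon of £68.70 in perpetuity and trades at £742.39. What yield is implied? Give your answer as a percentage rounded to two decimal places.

9.25%

P = C/r ⇒ r = C/P = £68.70/£742.39 = 0.092539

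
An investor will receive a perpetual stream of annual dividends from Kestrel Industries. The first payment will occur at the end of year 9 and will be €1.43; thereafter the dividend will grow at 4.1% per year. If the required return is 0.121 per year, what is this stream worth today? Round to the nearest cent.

€7.17

Value at end of year 8: C₁ / (r − g) = €1.43 / (0.121 − 0.041) = €17.8750
Discount to today: PV = €17.8750 / (1 + 0.121)^8 = €17.8750 / 2.493704 = €7.17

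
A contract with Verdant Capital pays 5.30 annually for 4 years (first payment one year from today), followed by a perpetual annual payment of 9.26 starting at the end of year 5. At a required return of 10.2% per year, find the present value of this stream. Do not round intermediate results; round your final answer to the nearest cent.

PV of 4-year annuity: 5.30 × [1 − (1+0.102)^−4] / 0.102 = 16.72781
Perpetuity value at year 4: 9.26 / 0.102 = 90.78431
PV of perpetuity: 90.78431 / (1+0.102)^4 = 61.55799
Total PV = 16.72781 + 61.55799 = 78.28580

78.29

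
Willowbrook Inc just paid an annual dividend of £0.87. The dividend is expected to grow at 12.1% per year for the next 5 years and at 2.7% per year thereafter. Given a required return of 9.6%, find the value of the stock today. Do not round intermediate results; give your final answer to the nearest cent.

D_1 = 0.97527
D_2 = 1.09328
D_3 = 1.22556
D_4 = 1.37386
D_5 = 1.54009
Terminal value at year 5: TV = D_5×(1+g_2)/(r−g_2) = 1.58168/0.069 = 22.92285
P_0 = D_1/(1+r)^1 + D_2/(1+r)^2 + D_3/(1+r)^3 + D_4/(1+r)^4 + D_5/(1+r)^5 + TV/(1+r)^5
    = 0.88984 + 0.91014 + 0.93090 + 0.95214 + 0.97386 + 14.49492 = 19.15181

£19.15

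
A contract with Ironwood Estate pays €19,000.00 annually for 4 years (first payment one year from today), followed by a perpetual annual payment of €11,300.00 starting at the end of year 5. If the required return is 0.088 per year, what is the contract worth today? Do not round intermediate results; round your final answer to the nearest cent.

€153464.84

PV of 4-year annuity: €19,000.00 × [1 − (1+0.088)^−4] / 0.088 = 61825.87031
Perpetuity value at year 4: €11,300.00 / 0.088 = 128409.09091
PV of perpetuity: 128409.09091 / (1+0.088)^4 = 91638.96804
Total PV = 61825.87031 + 91638.96804 = 153464.83835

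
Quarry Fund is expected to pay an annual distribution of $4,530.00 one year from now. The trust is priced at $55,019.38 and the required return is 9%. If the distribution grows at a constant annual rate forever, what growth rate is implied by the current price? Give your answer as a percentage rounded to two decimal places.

P = D₁/(r−g) ⇒ g = r − D₁/P = 0.09 − $4,530.00/$55,019.38 = 0.007665

0.77%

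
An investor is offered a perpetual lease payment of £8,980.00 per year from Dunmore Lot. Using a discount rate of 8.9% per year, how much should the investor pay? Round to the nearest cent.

Level perpetuity: PV = C / r = £8,980.00 / 0.089 = £100,898.88

£100898.88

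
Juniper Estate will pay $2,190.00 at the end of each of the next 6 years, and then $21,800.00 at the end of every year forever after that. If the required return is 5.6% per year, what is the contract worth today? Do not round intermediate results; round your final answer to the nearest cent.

$291633.12

PV of 6-year annuity: $2,190.00 × [1 − (1+0.056)^−6] / 0.056 = 10905.61882
Perpetuity value at year 6: $21,800.00 / 0.056 = 389285.71429
PV of perpetuity: 389285.71429 / (1+0.056)^6 = 280727.49955
Total PV = 10905.61882 + 280727.49955 = 291633.11837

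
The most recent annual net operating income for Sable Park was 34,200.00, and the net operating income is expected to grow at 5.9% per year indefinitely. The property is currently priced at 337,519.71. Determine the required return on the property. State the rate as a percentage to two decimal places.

D₁ = 34,200.00 × 1.059 = 36,217.8000
P = D₁/(r − g) ⇒ r = D₁/P + g = 36,217.8000/337,519.71 + 0.059 = 0.107306 + 0.059 = 0.166306

16.63%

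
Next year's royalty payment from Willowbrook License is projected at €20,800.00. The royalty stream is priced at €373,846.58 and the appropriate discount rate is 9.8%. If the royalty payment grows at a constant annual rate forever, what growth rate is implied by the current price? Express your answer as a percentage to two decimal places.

P = D₁/(r−g) ⇒ g = r − D₁/P = 0.098 − €20,800.00/€373,846.58 = 0.042362

4.24%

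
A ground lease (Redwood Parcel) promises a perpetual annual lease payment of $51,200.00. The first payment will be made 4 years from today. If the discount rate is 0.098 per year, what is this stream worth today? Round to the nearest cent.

Value at end of year 3: C / r = $51,200.00 / 0.098 = $522,448.9796
Discount to today: PV = $522,448.9796 / (1 + 0.098)^3 = $522,448.9796 / 1.323753 = $394,672.50

$394672.50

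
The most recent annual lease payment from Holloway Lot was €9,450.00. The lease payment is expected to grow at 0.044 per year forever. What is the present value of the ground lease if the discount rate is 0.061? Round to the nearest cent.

D₁ = D₀ × (1 + g) = €9,450.00 × 1.044 = €9,865.8000
Growing perpetuity: P = D₁ / (r − g) = €9,865.8000 / (0.061 − 0.044) = €580,341.18

€580341.18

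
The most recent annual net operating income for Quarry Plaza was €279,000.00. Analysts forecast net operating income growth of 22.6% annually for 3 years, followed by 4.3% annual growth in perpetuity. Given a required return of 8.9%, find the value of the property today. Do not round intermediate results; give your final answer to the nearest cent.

D_1 = 342054.00000
D_2 = 419358.20400
D_3 = 514133.15810
Terminal value at year 3: TV = D_3×(1+g_2)/(r−g_2) = 536240.88390/0.046 = 11657410.51962
P_0 = D_1/(1+r)^1 + D_2/(1+r)^2 + D_3/(1+r)^3 + TV/(1+r)^3
    = 314099.17355 + 353613.94562 + 398099.81389 + 9026480.56277 = 10092293.49583

€10092293.50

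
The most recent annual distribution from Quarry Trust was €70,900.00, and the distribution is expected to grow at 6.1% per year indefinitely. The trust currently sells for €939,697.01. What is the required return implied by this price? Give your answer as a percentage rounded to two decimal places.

14.11%

D₁ = €70,900.00 × 1.061 = €75,224.9000
P = D₁/(r − g) ⇒ r = D₁/P + g = €75,224.9000/€939,697.01 + 0.061 = 0.080052 + 0.061 = 0.141052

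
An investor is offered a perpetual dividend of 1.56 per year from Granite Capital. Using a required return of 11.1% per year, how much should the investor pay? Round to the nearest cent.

Level perpetuity: PV = C / r = 1.56 / 0.111 = 14.05

14.05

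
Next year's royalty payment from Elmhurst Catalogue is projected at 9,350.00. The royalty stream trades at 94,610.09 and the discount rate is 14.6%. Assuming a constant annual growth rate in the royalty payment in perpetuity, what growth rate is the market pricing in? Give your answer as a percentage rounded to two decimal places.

4.72%

P = D₁/(r−g) ⇒ g = r − D₁/P = 0.146 − 9,350.00/94,610.09 = 0.047173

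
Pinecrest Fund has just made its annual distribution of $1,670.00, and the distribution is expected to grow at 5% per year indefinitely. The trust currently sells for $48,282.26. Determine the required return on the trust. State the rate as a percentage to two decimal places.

8.63%

D₁ = $1,670.00 × 1.05 = $1,753.5000
P = D₁/(r − g) ⇒ r = D₁/P + g = $1,753.5000/$48,282.26 + 0.05 = 0.036318 + 0.05 = 0.086318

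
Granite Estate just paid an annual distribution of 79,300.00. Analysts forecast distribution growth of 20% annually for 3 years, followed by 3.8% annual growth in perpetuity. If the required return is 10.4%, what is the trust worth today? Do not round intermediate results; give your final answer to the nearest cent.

1883357.97

D_1 = 95160.00000
D_2 = 114192.00000
D_3 = 137030.40000
Terminal value at year 3: TV = D_3×(1+g_2)/(r−g_2) = 142237.55520/0.066 = 2155114.47273
P_0 = D_1/(1+r)^1 + D_2/(1+r)^2 + D_3/(1+r)^3 + TV/(1+r)^3
    = 86195.65217 + 93690.92628 + 101837.96334 + 1601633.42349 = 1883357.96529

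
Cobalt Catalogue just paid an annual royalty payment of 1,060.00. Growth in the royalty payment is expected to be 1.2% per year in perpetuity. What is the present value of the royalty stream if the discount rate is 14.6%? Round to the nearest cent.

8005.37

D₁ = D₀ × (1 + g) = 1,060.00 × 1.012 = 1,072.7200
Growing perpetuity: P = D₁ / (r − g) = 1,072.7200 / (0.146 − 0.012) = 8,005.37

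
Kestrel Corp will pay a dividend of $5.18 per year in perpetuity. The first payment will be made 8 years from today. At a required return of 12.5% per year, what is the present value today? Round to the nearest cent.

$18.17

Value at end of year 7: C / r = $5.18 / 0.125 = $41.4400
Discount to today: PV = $41.4400 / (1 + 0.125)^7 = $41.4400 / 2.280697 = $18.17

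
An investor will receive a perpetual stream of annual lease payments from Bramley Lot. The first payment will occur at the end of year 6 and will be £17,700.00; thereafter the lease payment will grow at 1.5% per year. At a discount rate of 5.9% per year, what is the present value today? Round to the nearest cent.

Value at end of year 5: C₁ / (r − g) = £17,700.00 / (0.059 − 0.015) = £402,272.7273
Discount to today: PV = £402,272.7273 / (1 + 0.059)^5 = £402,272.7273 / 1.331925 = £302,023.54

£302023.54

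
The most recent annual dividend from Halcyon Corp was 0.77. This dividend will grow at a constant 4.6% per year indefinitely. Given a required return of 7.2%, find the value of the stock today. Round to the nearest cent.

D₁ = D₀ × (1 + g) = 0.77 × 1.046 = 0.8054
Growing perpetuity: P = D₁ / (r − g) = 0.8054 / (0.072 − 0.046) = 30.98

30.98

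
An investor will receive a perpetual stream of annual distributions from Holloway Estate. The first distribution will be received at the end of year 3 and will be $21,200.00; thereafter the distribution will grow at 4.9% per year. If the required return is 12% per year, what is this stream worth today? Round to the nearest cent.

$238035.35

Value at end of year 2: C₁ / (r − g) = $21,200.00 / (0.12 − 0.049) = $298,591.5493
Discount to today: PV = $298,591.5493 / (1 + 0.12)^2 = $298,591.5493 / 1.254400 = $238,035.35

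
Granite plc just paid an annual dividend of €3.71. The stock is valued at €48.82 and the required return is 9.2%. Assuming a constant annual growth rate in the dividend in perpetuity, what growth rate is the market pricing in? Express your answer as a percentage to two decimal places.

1.49%

P = D₀(1+g)/(r−g) ⇒ P(r−g) = D₀(1+g) ⇒ g(P+D₀) = P·r − D₀
g = (P·r − D₀)/(P + D₀) = (€48.82×0.092 − €3.71) / (€48.82 + €3.71) = 0.014876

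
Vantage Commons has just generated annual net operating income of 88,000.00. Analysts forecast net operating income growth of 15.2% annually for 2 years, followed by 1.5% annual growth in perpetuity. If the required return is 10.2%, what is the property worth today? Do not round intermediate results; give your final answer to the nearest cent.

D_1 = 101376.00000
D_2 = 116785.15200
Terminal value at year 2: TV = D_2×(1+g_2)/(r−g_2) = 118536.92928/0.087 = 1362493.44000
P_0 = D_1/(1+r)^1 + D_2/(1+r)^2 + TV/(1+r)^2
    = 91992.74047 + 96166.63977 + 1121944.13062 = 1310103.51086

1310103.51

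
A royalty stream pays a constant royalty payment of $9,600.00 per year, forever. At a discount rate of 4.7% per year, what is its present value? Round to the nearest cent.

$204255.32

Level perpetuity: PV = C / r = $9,600.00 / 0.047 = $204,255.32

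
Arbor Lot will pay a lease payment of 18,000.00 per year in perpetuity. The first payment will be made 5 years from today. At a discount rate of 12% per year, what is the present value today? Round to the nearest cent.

95327.71

Value at end of year 4: C / r = 18,000.00 / 0.12 = 150,000.0000
Discount to today: PV = 150,000.0000 / (1 + 0.12)^4 = 150,000.0000 / 1.573519 = 95,327.71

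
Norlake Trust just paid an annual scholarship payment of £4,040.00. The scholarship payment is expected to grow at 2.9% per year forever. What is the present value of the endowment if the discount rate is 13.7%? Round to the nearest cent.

£38492.22

D₁ = D₀ × (1 + g) = £4,040.00 × 1.029 = £4,157.1600
Growing perpetuity: P = D₁ / (r − g) = £4,157.1600 / (0.137 − 0.029) = £38,492.22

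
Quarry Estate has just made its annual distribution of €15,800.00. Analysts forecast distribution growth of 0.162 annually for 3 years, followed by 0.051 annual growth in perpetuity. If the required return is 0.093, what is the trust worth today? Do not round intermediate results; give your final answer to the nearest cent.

D_1 = 18359.60000
D_2 = 21333.85520
D_3 = 24789.93974
Terminal value at year 3: TV = D_3×(1+g_2)/(r−g_2) = 26054.22667/0.042 = 620338.73022
P_0 = D_1/(1+r)^1 + D_2/(1+r)^2 + D_3/(1+r)^3 + TV/(1+r)^3
    = 16797.43824 + 17857.84377 + 18985.19164 + 475081.81929 = 528722.29294

€528722.29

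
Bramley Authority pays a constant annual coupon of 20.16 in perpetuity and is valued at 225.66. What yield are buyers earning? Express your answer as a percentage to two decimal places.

8.93%

P = C/r ⇒ r = C/P = 20.16/225.66 = 0.089338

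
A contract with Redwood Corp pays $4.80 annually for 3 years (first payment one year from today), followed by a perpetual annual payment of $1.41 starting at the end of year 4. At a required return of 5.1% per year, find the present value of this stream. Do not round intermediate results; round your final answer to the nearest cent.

$36.86

PV of 3-year annuity: $4.80 × [1 − (1+0.051)^−3] / 0.051 = 13.04714
Perpetuity value at year 3: $1.41 / 0.051 = 27.64706
PV of perpetuity: 27.64706 / (1+0.051)^3 = 23.81446
Total PV = 13.04714 + 23.81446 = 36.86160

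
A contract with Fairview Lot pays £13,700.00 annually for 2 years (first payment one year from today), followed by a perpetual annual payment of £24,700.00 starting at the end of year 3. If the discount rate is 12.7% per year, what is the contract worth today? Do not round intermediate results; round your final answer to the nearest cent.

PV of 2-year annuity: £13,700.00 × [1 − (1+0.127)^−2] / 0.127 = 22942.47277
Perpetuity value at year 2: £24,700.00 / 0.127 = 194488.18898
PV of perpetuity: 194488.18898 / (1+0.127)^2 = 153124.75266
Total PV = 22942.47277 + 153124.75266 = 176067.22544

£176067.23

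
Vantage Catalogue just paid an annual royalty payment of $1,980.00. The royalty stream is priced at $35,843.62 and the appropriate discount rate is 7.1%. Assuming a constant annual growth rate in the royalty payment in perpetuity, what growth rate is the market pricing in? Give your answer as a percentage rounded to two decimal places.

1.49%

P = D₀(1+g)/(r−g) ⇒ P(r−g) = D₀(1+g) ⇒ g(P+D₀) = P·r − D₀
g = (P·r − D₀)/(P + D₀) = ($35,843.62×0.071 − $1,980.00) / ($35,843.62 + $1,980.00) = 0.014935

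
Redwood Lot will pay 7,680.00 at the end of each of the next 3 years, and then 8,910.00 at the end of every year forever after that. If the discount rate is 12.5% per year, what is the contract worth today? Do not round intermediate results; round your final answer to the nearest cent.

68350.95

PV of 3-year annuity: 7,680.00 × [1 − (1+0.125)^−3] / 0.125 = 18288.72428
Perpetuity value at year 3: 8,910.00 / 0.125 = 71280.00000
PV of perpetuity: 71280.00000 / (1+0.125)^3 = 50062.22222
Total PV = 18288.72428 + 50062.22222 = 68350.94650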